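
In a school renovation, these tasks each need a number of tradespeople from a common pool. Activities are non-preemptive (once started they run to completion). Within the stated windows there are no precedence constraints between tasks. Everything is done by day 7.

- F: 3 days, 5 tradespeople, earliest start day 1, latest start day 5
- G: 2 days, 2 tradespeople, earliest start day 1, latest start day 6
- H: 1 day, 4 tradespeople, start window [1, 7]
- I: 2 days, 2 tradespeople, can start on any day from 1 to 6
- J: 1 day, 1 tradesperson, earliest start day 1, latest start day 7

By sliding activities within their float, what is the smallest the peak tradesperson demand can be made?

5

Early-start (F@1, G@1, H@1, I@1, J@1) gives peak 14: d1:14  d2:9  d3:5  d4:0  d5:0  d6:0  d7:0.
Shift G→4, H→6, I→4, J→4.
Schedule F@1, G@4, H@6, I@4, J@4: d1:5  d2:5  d3:5  d4:5  d5:4  d6:4  d7:0 — peak 5.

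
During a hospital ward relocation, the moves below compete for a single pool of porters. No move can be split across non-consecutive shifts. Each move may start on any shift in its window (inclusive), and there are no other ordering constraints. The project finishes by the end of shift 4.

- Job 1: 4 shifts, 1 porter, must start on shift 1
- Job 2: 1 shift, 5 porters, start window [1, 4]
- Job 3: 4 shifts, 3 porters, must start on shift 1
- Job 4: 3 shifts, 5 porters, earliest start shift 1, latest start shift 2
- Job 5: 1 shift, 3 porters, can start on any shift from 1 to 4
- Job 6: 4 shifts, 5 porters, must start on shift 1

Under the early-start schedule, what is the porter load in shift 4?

9

At early start, shift 4 has: Job 1, Job 3, Job 6.
Demand: 1 + 3 + 5 = 9.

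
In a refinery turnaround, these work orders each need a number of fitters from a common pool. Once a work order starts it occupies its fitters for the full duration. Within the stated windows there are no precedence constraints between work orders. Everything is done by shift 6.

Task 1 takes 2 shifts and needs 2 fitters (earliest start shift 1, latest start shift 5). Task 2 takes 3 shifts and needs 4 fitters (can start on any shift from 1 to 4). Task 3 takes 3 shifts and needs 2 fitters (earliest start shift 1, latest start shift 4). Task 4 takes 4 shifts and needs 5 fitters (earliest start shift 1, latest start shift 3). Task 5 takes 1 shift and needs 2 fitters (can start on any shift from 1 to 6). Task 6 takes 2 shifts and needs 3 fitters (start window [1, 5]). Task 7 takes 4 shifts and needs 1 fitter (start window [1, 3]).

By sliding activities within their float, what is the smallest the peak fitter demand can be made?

Early-start (Task 1@1, Task 2@1, Task 3@1, Task 4@1, Task 5@1, Task 6@1, Task 7@1) gives peak 19: s1:19  s2:17  s3:12  s4:6  s5:0  s6:0.
Shift Task 3→4, Task 4→3, Task 6→5.
Schedule Task 1@1, Task 2@1, Task 3@4, Task 4@3, Task 5@1, Task 6@5, Task 7@1: s1:9  s2:7  s3:10  s4:8  s5:10  s6:10 — peak 10.

10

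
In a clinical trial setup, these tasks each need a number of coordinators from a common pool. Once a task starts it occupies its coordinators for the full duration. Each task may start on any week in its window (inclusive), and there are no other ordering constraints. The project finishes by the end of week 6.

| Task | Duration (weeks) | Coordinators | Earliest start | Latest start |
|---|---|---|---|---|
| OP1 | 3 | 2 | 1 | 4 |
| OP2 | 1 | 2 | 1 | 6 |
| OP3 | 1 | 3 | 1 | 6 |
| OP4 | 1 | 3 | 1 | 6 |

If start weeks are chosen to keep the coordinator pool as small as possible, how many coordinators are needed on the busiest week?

3

Early-start (OP1@1, OP2@1, OP3@1, OP4@1) gives peak 10: w1:10  w2:2  w3:2  w4:0  w5:0  w6:0.
Shift OP2→4, OP3→5, OP4→6.
Schedule OP1@1, OP2@4, OP3@5, OP4@6: w1:2  w2:2  w3:2  w4:2  w5:3  w6:3 — peak 3.
Total coordinator-weeks = 14 over 6 weeks ⇒ peak ≥ ⌈14/6⌉ = 3, so 3 is optimal.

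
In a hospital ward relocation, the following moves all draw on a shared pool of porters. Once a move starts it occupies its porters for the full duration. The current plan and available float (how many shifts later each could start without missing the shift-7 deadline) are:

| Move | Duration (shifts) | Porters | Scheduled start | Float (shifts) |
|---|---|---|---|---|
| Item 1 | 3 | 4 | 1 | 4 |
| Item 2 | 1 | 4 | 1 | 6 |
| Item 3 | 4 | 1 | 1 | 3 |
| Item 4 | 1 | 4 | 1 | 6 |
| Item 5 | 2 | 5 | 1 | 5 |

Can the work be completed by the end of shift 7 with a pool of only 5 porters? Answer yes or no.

yes

Schedule Item 1@1, Item 2@4, Item 3@1, Item 4@5, Item 5@6: s1:5  s2:5  s3:5  s4:5  s5:4  s6:5  s7:5 — peak 5 ≤ 5.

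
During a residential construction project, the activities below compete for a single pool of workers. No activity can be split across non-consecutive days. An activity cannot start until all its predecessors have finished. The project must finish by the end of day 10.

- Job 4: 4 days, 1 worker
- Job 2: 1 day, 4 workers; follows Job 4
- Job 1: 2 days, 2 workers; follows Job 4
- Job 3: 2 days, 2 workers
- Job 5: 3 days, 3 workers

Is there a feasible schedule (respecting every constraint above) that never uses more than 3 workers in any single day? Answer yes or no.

The minimum achievable peak is 4; 3 < 4, so no feasible schedule stays within the cap.

no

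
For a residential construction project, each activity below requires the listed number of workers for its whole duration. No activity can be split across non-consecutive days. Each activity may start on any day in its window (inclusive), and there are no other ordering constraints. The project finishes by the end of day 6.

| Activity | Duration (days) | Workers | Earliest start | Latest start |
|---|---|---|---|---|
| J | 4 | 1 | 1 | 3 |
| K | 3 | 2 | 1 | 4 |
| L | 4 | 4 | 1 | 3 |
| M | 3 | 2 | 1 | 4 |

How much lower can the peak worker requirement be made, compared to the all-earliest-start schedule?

Early-start peak: d1:9  d2:9  d3:9  d4:5  d5:0  d6:0 ⇒ 9.
Leveled (J@1, K@1, L@1, M@4): d1:7  d2:7  d3:7  d4:7  d5:2  d6:2 ⇒ 7.
Reduction 9 − 7 = 2.

2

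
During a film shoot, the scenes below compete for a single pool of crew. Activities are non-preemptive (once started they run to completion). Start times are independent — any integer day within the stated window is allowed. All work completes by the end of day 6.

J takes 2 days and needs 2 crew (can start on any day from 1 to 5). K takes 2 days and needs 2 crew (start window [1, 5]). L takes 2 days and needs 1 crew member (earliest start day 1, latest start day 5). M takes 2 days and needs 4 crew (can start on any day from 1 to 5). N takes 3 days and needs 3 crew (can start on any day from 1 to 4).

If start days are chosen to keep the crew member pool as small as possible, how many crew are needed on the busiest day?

Early-start (J@1, K@1, L@1, M@1, N@1) gives peak 12: d1:12  d2:12  d3:3  d4:0  d5:0  d6:0.
Shift K→3, L→4, M→5.
Schedule J@1, K@3, L@4, M@5, N@1: d1:5  d2:5  d3:5  d4:3  d5:5  d6:4 — peak 5.
Total crew member-days = 27 over 6 days ⇒ peak ≥ ⌈27/6⌉ = 5, so 5 is optimal.

5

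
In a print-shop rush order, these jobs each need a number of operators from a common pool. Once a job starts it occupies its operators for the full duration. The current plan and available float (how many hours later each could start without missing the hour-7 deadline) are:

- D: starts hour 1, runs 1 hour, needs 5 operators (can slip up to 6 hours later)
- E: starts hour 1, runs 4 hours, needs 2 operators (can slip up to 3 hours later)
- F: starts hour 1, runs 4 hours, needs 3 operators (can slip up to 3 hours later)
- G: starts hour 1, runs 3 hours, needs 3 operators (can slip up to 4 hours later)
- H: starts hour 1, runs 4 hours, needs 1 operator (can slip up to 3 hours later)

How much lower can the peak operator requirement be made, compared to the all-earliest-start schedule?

7

Early-start peak: h1:14  h2:9  h3:9  h4:6  h5:0  h6:0  h7:0 ⇒ 14.
Leveled (D@1, E@1, F@2, G@5, H@2): h1:7  h2:6  h3:6  h4:6  h5:7  h6:3  h7:3 ⇒ 7.
Reduction 14 − 7 = 7.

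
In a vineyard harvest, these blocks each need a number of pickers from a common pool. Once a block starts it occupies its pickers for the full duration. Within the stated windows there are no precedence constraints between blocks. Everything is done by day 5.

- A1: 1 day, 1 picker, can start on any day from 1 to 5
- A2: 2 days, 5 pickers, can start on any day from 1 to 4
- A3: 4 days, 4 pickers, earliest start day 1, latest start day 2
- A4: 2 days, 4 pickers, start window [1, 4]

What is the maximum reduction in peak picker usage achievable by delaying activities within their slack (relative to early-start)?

Early-start peak: d1:14  d2:13  d3:4  d4:4  d5:0 ⇒ 14.
Leveled (A1@1, A2@1, A3@2, A4@3): d1:6  d2:9  d3:8  d4:8  d5:4 ⇒ 9.
Reduction 14 − 9 = 5.

5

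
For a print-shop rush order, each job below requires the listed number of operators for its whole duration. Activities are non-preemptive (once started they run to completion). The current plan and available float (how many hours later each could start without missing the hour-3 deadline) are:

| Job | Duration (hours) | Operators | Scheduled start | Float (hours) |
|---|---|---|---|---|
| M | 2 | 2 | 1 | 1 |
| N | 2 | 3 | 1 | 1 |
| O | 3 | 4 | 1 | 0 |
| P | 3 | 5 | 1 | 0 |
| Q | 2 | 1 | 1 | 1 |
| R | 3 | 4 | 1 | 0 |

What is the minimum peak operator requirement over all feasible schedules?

19

Schedule M@1, N@1, O@1, P@1, Q@1, R@1: h1:19  h2:19  h3:13 — peak 19.
No arrangement of the 8 feasible schedules does better.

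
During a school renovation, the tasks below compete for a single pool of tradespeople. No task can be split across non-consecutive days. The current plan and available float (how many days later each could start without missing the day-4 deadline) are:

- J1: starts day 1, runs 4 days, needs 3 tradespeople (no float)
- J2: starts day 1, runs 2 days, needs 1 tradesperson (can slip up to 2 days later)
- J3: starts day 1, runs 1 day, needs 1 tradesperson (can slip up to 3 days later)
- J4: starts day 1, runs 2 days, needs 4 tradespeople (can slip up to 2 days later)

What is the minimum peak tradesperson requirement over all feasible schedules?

7

Early-start (J1@1, J2@1, J3@1, J4@1) gives peak 9: d1:9  d2:8  d3:3  d4:3.
Shift J4→3.
Schedule J1@1, J2@1, J3@1, J4@3: d1:5  d2:4  d3:7  d4:7 — peak 7.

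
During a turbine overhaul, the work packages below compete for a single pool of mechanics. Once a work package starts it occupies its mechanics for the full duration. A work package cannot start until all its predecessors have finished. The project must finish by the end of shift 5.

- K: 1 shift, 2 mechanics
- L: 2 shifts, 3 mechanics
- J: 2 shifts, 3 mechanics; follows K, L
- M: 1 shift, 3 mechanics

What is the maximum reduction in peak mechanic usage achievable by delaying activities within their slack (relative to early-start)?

3

Early-start peak: s1:8  s2:3  s3:3  s4:3  s5:0 ⇒ 8.
Leveled (K@1, L@1, J@3, M@5): s1:5  s2:3  s3:3  s4:3  s5:3 ⇒ 5.
Reduction 8 − 5 = 3.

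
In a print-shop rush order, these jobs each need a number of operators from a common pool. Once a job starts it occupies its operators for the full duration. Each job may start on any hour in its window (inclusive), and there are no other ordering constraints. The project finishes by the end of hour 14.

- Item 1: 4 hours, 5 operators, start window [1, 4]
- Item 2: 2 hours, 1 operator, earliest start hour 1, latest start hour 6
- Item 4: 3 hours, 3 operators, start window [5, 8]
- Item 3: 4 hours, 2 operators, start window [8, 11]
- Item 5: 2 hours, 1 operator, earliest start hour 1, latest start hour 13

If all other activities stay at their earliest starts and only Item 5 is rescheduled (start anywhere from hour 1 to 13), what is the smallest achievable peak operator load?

Item 5@1: h1:7  h2:7  h3:5  h4:5  h5:3  h6:3  h7:3  h8:2  h9:2  h10:2  h11:2  h12:0  h13:0  h14:0 → peak 7
Item 5@2: h1:6  h2:7  h3:6  h4:5  h5:3  h6:3  h7:3  h8:2  h9:2  h10:2  h11:2  h12:0  h13:0  h14:0 → peak 7
Item 5@3: h1:6  h2:6  h3:6  h4:6  h5:3  h6:3  h7:3  h8:2  h9:2  h10:2  h11:2  h12:0  h13:0  h14:0 → peak 6
Item 5@4: h1:6  h2:6  h3:5  h4:6  h5:4  h6:3  h7:3  h8:2  h9:2  h10:2  h11:2  h12:0  h13:0  h14:0 → peak 6
Item 5@5: h1:6  h2:6  h3:5  h4:5  h5:4  h6:4  h7:3  h8:2  h9:2  h10:2  h11:2  h12:0  h13:0  h14:0 → peak 6
Item 5@6: h1:6  h2:6  h3:5  h4:5  h5:3  h6:4  h7:4  h8:2  h9:2  h10:2  h11:2  h12:0  h13:0  h14:0 → peak 6
Item 5@7: h1:6  h2:6  h3:5  h4:5  h5:3  h6:3  h7:4  h8:3  h9:2  h10:2  h11:2  h12:0  h13:0  h14:0 → peak 6
Item 5@8: h1:6  h2:6  h3:5  h4:5  h5:3  h6:3  h7:3  h8:3  h9:3  h10:2  h11:2  h12:0  h13:0  h14:0 → peak 6
Item 5@9: h1:6  h2:6  h3:5  h4:5  h5:3  h6:3  h7:3  h8:2  h9:3  h10:3  h11:2  h12:0  h13:0  h14:0 → peak 6
Item 5@10: h1:6  h2:6  h3:5  h4:5  h5:3  h6:3  h7:3  h8:2  h9:2  h10:3  h11:3  h12:0  h13:0  h14:0 → peak 6
Item 5@11: h1:6  h2:6  h3:5  h4:5  h5:3  h6:3  h7:3  h8:2  h9:2  h10:2  h11:3  h12:1  h13:0  h14:0 → peak 6
Item 5@12: h1:6  h2:6  h3:5  h4:5  h5:3  h6:3  h7:3  h8:2  h9:2  h10:2  h11:2  h12:1  h13:1  h14:0 → peak 6
Item 5@13: h1:6  h2:6  h3:5  h4:5  h5:3  h6:3  h7:3  h8:2  h9:2  h10:2  h11:2  h12:0  h13:1  h14:1 → peak 6
Best is Item 5@3, peak 6.

6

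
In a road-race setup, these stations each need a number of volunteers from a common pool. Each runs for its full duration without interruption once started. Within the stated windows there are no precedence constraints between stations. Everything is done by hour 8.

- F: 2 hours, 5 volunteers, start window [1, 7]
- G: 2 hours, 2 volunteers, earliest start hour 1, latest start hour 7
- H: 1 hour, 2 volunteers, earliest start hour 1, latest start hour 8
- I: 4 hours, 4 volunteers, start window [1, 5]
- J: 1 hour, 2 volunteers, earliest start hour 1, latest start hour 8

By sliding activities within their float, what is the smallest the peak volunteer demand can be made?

Early-start (F@1, G@1, H@1, I@1, J@1) gives peak 15: h1:15  h2:11  h3:4  h4:4  h5:0  h6:0  h7:0  h8:0.
Shift G→3, H→3, I→5, J→4.
Schedule F@1, G@3, H@3, I@5, J@4: h1:5  h2:5  h3:4  h4:4  h5:4  h6:4  h7:4  h8:4 — peak 5.
Total volunteer-hours = 34 over 8 hours ⇒ peak ≥ ⌈34/8⌉ = 5, so 5 is optimal.

5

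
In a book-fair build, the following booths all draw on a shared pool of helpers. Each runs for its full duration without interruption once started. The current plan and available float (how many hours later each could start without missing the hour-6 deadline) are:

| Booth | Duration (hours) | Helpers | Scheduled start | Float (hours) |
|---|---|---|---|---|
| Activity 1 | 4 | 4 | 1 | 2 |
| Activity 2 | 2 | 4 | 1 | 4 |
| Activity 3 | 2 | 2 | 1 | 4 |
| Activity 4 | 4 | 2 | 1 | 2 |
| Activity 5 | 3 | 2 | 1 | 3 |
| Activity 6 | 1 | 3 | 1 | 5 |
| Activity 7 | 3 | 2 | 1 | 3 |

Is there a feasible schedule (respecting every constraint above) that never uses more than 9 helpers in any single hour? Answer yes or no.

The minimum achievable peak is 10; 9 < 10, so no feasible schedule stays within the cap.

no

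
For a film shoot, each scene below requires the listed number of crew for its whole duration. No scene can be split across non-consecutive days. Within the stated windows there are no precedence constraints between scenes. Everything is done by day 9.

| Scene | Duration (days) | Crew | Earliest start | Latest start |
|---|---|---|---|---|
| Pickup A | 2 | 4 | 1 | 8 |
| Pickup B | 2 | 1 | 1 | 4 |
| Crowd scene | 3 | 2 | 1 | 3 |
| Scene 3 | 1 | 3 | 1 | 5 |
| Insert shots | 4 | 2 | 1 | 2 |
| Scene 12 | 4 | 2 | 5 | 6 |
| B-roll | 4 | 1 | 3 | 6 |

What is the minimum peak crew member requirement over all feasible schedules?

6

Early-start (Pickup A@1, Pickup B@1, Crowd scene@1, Scene 3@1, Insert shots@1, Scene 12@5, B-roll@3) gives peak 12: d1:12  d2:9  d3:5  d4:3  d5:3  d6:3  d7:2  d8:2  d9:0.
Shift Pickup B→3, Crowd scene→3, Scene 3→5, Scene 12→6.
Schedule Pickup A@1, Pickup B@3, Crowd scene@3, Scene 3@5, Insert shots@1, Scene 12@6, B-roll@3: d1:6  d2:6  d3:6  d4:6  d5:6  d6:3  d7:2  d8:2  d9:2 — peak 6.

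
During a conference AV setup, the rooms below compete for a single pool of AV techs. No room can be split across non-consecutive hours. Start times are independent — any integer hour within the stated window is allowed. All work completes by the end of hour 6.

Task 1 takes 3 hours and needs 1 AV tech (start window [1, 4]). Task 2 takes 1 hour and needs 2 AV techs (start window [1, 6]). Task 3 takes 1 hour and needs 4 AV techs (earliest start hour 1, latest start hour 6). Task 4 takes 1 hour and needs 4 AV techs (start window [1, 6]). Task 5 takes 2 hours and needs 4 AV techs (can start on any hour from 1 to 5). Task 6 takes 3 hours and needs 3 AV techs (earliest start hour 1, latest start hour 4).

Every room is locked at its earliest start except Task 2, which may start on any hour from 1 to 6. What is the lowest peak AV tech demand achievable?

Task 2@1: h1:18  h2:8  h3:4  h4:0  h5:0  h6:0 → peak 18
Task 2@2: h1:16  h2:10  h3:4  h4:0  h5:0  h6:0 → peak 16
Task 2@3: h1:16  h2:8  h3:6  h4:0  h5:0  h6:0 → peak 16
Task 2@4: h1:16  h2:8  h3:4  h4:2  h5:0  h6:0 → peak 16
Task 2@5: h1:16  h2:8  h3:4  h4:0  h5:2  h6:0 → peak 16
Task 2@6: h1:16  h2:8  h3:4  h4:0  h5:0  h6:2 → peak 16
Best is Task 2@2, peak 16.

16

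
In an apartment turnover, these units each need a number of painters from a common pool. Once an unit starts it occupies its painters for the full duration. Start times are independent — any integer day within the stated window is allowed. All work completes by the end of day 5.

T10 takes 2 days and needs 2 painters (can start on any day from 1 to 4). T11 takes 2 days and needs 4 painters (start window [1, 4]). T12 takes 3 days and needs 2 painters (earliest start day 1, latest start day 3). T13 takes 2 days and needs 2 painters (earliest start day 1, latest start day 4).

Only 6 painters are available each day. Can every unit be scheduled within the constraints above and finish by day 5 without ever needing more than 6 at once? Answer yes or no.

yes

Schedule T10@1, T11@1, T12@3, T13@3: d1:6  d2:6  d3:4  d4:4  d5:2 — peak 6 ≤ 6.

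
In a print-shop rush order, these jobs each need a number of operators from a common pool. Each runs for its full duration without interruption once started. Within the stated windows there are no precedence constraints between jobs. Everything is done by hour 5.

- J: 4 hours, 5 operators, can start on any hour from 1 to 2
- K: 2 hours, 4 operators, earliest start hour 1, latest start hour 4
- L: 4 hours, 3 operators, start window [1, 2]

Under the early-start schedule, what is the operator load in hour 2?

At early start, hour 2 has: J, K, L.
Demand: 5 + 4 + 3 = 12.

12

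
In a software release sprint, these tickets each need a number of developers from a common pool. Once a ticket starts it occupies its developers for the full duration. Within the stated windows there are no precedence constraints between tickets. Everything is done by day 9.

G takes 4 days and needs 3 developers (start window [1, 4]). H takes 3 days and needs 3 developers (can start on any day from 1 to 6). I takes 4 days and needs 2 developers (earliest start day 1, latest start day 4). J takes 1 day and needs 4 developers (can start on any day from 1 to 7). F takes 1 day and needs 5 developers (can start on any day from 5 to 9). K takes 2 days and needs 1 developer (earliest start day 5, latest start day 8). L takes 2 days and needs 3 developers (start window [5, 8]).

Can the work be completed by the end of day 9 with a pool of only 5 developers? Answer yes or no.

no

Total developer-days = 46; over 9 days the average is 46/9 > 5, so some day must exceed 5.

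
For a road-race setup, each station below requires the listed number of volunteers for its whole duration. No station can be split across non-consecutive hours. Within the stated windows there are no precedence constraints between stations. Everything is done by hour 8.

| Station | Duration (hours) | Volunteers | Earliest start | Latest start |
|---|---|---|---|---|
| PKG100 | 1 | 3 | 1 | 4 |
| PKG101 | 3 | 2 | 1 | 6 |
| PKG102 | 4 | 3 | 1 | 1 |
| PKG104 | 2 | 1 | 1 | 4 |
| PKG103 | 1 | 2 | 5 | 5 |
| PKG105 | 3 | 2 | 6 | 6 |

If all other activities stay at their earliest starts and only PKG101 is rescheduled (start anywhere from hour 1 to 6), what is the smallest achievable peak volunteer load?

7

PKG101@1: h1:9  h2:6  h3:5  h4:3  h5:2  h6:2  h7:2  h8:2 → peak 9
PKG101@2: h1:7  h2:6  h3:5  h4:5  h5:2  h6:2  h7:2  h8:2 → peak 7
PKG101@3: h1:7  h2:4  h3:5  h4:5  h5:4  h6:2  h7:2  h8:2 → peak 7
PKG101@4: h1:7  h2:4  h3:3  h4:5  h5:4  h6:4  h7:2  h8:2 → peak 7
PKG101@5: h1:7  h2:4  h3:3  h4:3  h5:4  h6:4  h7:4  h8:2 → peak 7
PKG101@6: h1:7  h2:4  h3:3  h4:3  h5:2  h6:4  h7:4  h8:4 → peak 7
Best is PKG101@2, peak 7.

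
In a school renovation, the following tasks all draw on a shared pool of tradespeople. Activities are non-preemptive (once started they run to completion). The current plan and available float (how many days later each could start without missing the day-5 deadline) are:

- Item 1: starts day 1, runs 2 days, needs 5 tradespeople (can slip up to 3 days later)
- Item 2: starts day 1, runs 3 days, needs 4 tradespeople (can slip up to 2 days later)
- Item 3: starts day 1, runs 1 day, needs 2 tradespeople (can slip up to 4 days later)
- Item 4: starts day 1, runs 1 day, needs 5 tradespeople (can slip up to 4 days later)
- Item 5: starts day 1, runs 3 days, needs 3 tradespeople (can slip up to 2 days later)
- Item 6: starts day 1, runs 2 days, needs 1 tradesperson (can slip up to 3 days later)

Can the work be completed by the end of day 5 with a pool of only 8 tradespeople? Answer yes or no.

no

The minimum achievable peak is 9; 8 < 9, so no feasible schedule stays within the cap.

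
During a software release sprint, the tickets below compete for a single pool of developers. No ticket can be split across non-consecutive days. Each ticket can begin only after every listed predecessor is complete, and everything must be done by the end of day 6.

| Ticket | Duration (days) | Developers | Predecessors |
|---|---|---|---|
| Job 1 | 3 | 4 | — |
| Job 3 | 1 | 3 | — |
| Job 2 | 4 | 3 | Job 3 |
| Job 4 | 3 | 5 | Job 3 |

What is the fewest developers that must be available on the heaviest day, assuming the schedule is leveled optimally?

8

Early-start (Job 1@1, Job 3@1, Job 2@2, Job 4@2) gives peak 12: d1:7  d2:12  d3:12  d4:8  d5:3  d6:0.
Shift Job 4→4.
Schedule Job 1@1, Job 3@1, Job 2@2, Job 4@4: d1:7  d2:7  d3:7  d4:8  d5:8  d6:5 — peak 8.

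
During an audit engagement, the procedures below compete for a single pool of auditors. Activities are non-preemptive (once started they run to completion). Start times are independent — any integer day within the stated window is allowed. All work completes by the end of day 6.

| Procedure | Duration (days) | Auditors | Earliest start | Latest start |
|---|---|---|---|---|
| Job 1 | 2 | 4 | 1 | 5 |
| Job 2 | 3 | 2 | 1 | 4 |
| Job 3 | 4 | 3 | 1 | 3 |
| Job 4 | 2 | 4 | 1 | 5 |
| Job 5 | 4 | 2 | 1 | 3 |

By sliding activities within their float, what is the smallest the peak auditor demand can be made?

8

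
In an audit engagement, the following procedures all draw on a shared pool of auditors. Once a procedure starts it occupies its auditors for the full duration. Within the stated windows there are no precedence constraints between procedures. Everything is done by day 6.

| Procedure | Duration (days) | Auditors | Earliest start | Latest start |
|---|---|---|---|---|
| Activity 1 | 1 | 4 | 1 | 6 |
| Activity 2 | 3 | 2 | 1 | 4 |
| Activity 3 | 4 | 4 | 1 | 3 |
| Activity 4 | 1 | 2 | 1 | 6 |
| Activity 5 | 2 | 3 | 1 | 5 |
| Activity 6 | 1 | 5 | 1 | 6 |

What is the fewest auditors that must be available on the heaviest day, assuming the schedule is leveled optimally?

7

Early-start (Activity 1@1, Activity 2@1, Activity 3@1, Activity 4@1, Activity 5@1, Activity 6@1) gives peak 20: d1:20  d2:9  d3:6  d4:4  d5:0  d6:0.
Shift Activity 3→2, Activity 4→6, Activity 5→4, Activity 6→6.
Schedule Activity 1@1, Activity 2@1, Activity 3@2, Activity 4@6, Activity 5@4, Activity 6@6: d1:6  d2:6  d3:6  d4:7  d5:7  d6:7 — peak 7.
Total auditor-days = 39 over 6 days ⇒ peak ≥ ⌈39/6⌉ = 7, so 7 is optimal.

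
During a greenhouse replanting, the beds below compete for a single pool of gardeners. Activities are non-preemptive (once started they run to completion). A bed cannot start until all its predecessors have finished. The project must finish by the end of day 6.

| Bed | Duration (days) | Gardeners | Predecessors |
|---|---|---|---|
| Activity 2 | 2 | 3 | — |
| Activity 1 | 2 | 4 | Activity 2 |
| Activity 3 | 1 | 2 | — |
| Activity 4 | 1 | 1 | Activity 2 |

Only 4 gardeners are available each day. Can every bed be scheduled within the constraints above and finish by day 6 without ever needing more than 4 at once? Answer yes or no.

Schedule Activity 2@1, Activity 1@3, Activity 3@5, Activity 4@5: d1:3  d2:3  d3:4  d4:4  d5:3  d6:0 — peak 4 ≤ 4.

yes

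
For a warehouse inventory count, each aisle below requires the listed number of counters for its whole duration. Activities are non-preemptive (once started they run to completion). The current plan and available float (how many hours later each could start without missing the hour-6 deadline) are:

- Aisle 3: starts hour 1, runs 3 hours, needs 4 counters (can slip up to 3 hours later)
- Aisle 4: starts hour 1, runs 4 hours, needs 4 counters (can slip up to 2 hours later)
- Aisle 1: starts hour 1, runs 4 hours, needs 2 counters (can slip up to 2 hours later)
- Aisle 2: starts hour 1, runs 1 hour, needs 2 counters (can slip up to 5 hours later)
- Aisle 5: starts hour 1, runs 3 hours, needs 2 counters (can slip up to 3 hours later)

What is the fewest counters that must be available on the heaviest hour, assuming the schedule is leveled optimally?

10

Early-start (Aisle 3@1, Aisle 4@1, Aisle 1@1, Aisle 2@1, Aisle 5@1) gives peak 14: h1:14  h2:12  h3:12  h4:6  h5:0  h6:0.
Shift Aisle 2→4, Aisle 5→4.
Schedule Aisle 3@1, Aisle 4@1, Aisle 1@1, Aisle 2@4, Aisle 5@4: h1:10  h2:10  h3:10  h4:10  h5:2  h6:2 — peak 10.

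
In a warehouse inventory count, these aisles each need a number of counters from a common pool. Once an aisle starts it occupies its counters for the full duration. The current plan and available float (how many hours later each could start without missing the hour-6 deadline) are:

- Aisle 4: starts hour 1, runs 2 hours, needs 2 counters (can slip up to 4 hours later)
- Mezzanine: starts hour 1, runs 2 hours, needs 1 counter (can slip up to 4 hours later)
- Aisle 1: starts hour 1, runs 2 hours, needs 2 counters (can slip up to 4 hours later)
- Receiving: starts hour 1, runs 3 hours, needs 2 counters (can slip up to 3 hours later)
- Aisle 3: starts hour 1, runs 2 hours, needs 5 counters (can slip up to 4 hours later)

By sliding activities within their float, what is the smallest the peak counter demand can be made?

5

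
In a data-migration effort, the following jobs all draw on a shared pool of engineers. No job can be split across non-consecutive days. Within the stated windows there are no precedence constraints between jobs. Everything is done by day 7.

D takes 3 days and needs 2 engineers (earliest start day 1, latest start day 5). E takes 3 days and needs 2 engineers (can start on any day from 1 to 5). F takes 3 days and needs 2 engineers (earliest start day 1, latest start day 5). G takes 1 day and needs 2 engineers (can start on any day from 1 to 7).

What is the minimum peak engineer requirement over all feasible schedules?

4

Early-start (D@1, E@1, F@1, G@1) gives peak 8: d1:8  d2:6  d3:6  d4:0  d5:0  d6:0  d7:0.
Shift F→4, G→4.
Schedule D@1, E@1, F@4, G@4: d1:4  d2:4  d3:4  d4:4  d5:2  d6:2  d7:0 — peak 4.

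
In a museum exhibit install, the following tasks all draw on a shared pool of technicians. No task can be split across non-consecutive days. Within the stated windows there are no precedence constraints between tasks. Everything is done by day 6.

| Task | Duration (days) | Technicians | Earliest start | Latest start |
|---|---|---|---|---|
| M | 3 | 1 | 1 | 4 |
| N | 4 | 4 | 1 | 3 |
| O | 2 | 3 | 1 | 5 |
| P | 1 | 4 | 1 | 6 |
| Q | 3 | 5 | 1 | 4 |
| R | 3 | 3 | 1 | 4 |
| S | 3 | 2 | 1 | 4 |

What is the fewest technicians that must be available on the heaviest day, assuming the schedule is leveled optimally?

Early-start (M@1, N@1, O@1, P@1, Q@1, R@1, S@1) gives peak 22: d1:22  d2:18  d3:15  d4:4  d5:0  d6:0.
Shift P→5, Q→4, S→3.
Schedule M@1, N@1, O@1, P@5, Q@4, R@1, S@3: d1:11  d2:11  d3:10  d4:11  d5:11  d6:5 — peak 11.

11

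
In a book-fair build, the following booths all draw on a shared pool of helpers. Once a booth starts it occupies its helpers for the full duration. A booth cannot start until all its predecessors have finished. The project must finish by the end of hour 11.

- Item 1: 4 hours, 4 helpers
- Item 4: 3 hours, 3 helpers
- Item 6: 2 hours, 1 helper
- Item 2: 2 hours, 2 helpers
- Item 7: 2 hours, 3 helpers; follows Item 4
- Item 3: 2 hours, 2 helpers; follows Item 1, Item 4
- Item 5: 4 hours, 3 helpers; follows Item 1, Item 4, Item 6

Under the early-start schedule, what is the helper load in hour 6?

At early start, hour 6 has: Item 3, Item 5.
Demand: 2 + 3 = 5.

5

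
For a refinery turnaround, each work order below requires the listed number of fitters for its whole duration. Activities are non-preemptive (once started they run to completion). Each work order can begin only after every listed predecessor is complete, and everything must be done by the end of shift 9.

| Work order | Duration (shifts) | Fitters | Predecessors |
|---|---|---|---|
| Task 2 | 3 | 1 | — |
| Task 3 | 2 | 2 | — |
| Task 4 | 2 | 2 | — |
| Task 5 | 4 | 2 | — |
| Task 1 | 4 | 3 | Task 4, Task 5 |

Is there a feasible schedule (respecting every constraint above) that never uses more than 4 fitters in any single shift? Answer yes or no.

Schedule Task 2@5, Task 3@1, Task 4@3, Task 5@1, Task 1@5: s1:4  s2:4  s3:4  s4:4  s5:4  s6:4  s7:4  s8:3  s9:0 — peak 4 ≤ 4.

yes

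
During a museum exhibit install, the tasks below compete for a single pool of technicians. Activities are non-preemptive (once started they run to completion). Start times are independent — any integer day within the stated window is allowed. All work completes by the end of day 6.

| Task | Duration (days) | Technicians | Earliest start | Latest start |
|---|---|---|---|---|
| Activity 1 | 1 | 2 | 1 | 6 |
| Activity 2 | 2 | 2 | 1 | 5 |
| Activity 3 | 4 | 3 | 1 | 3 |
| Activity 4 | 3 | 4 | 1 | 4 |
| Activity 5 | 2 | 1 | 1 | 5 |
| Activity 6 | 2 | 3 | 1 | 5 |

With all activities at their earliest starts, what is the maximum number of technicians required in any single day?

15

Early-start schedule: Activity 1@1, Activity 2@1, Activity 3@1, Activity 4@1, Activity 5@1, Activity 6@1.
Load per day: day 1: 15, day 2: 13, day 3: 7, day 4: 3, day 5: 0, day 6: 0.
Peak is 15.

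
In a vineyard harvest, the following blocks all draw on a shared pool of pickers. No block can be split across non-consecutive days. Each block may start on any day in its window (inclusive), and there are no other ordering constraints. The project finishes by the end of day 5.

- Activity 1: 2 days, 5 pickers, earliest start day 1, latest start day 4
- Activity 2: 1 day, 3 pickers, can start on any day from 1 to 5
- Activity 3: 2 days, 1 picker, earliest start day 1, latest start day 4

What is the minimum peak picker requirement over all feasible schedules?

5

Early-start (Activity 1@1, Activity 2@1, Activity 3@1) gives peak 9: d1:9  d2:6  d3:0  d4:0  d5:0.
Shift Activity 2→3, Activity 3→3.
Schedule Activity 1@1, Activity 2@3, Activity 3@3: d1:5  d2:5  d3:4  d4:1  d5:0 — peak 5.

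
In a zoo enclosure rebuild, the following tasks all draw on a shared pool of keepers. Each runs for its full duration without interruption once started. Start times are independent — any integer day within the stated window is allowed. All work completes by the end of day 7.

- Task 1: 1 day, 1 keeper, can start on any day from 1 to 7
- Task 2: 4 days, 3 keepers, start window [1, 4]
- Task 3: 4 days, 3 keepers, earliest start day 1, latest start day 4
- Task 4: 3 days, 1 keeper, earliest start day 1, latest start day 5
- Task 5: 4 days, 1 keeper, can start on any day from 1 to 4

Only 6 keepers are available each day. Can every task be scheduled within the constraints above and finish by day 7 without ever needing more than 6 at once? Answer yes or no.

The minimum achievable peak is 7; 6 < 7, so no feasible schedule stays within the cap.

no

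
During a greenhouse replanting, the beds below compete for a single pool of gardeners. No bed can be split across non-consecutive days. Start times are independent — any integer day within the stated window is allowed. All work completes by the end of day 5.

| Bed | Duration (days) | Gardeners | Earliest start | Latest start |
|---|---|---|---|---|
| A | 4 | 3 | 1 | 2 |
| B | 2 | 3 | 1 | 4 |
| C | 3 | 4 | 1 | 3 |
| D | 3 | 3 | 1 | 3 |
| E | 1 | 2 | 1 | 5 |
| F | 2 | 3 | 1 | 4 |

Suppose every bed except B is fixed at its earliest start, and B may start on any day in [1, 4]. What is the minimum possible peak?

15

B@1: d1:18  d2:16  d3:10  d4:3  d5:0 → peak 18
B@2: d1:15  d2:16  d3:13  d4:3  d5:0 → peak 16
B@3: d1:15  d2:13  d3:13  d4:6  d5:0 → peak 15
B@4: d1:15  d2:13  d3:10  d4:6  d5:3 → peak 15
Best is B@3, peak 15.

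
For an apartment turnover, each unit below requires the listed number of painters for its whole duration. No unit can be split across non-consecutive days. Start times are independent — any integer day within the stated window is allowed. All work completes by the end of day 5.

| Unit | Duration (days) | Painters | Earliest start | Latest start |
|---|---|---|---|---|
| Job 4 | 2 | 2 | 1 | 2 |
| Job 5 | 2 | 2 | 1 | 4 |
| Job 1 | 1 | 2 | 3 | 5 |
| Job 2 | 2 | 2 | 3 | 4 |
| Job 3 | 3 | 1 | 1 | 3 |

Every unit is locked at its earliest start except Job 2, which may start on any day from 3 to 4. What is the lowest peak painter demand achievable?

Job 2@3: d1:5  d2:5  d3:5  d4:2  d5:0 → peak 5
Job 2@4: d1:5  d2:5  d3:3  d4:2  d5:2 → peak 5
Best is Job 2@3, peak 5.

5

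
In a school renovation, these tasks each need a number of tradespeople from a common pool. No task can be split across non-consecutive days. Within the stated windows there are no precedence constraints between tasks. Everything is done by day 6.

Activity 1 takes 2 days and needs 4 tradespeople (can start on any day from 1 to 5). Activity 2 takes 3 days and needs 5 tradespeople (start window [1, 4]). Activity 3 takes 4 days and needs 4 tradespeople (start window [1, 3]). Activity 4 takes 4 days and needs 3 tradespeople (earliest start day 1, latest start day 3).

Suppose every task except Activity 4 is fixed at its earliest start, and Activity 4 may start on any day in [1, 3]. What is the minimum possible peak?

13

Activity 4@1: d1:16  d2:16  d3:12  d4:7  d5:0  d6:0 → peak 16
Activity 4@2: d1:13  d2:16  d3:12  d4:7  d5:3  d6:0 → peak 16
Activity 4@3: d1:13  d2:13  d3:12  d4:7  d5:3  d6:3 → peak 13
Best is Activity 4@3, peak 13.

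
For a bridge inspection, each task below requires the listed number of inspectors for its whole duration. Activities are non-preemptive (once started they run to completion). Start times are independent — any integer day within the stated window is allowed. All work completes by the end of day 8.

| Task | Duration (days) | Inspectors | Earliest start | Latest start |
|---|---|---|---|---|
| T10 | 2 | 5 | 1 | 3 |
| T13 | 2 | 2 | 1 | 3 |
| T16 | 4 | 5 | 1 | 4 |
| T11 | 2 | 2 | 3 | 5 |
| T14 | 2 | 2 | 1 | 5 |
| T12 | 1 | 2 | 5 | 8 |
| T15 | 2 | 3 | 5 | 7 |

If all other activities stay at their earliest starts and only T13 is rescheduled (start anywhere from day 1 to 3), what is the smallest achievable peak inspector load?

12

T13@1: d1:14  d2:14  d3:7  d4:7  d5:5  d6:3  d7:0  d8:0 → peak 14
T13@2: d1:12  d2:14  d3:9  d4:7  d5:5  d6:3  d7:0  d8:0 → peak 14
T13@3: d1:12  d2:12  d3:9  d4:9  d5:5  d6:3  d7:0  d8:0 → peak 12
Best is T13@3, peak 12.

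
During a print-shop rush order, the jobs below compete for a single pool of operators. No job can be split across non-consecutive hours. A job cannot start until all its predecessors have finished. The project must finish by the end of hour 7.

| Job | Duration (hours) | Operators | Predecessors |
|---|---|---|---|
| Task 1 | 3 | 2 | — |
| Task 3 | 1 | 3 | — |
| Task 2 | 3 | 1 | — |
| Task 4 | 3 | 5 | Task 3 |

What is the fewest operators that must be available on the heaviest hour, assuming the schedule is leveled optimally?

5

Early-start (Task 1@1, Task 3@1, Task 2@1, Task 4@2) gives peak 8: h1:6  h2:8  h3:8  h4:5  h5:0  h6:0  h7:0.
Shift Task 2→2, Task 4→5.
Schedule Task 1@1, Task 3@1, Task 2@2, Task 4@5: h1:5  h2:3  h3:3  h4:1  h5:5  h6:5  h7:5 — peak 5.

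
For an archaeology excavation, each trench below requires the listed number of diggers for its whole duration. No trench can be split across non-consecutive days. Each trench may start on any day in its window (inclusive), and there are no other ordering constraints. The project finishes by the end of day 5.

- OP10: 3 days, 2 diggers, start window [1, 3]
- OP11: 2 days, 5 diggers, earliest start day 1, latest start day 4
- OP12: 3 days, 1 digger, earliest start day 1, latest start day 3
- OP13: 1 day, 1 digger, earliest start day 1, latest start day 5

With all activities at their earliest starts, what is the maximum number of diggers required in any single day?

Early-start schedule: OP10@1, OP11@1, OP12@1, OP13@1.
Load per day: day 1: 9, day 2: 8, day 3: 3, day 4: 0, day 5: 0.
Peak is 9.

9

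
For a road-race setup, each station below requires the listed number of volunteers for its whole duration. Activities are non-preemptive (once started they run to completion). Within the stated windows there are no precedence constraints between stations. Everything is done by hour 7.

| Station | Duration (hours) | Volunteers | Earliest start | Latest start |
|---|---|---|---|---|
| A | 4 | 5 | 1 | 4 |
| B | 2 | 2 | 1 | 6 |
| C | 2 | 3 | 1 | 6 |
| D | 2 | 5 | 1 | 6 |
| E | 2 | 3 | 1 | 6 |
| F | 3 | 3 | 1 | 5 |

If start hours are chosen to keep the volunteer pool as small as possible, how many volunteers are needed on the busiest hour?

Early-start (A@1, B@1, C@1, D@1, E@1, F@1) gives peak 21: h1:21  h2:21  h3:8  h4:5  h5:0  h6:0  h7:0.
Shift D→3, E→5, F→5.
Schedule A@1, B@1, C@1, D@3, E@5, F@5: h1:10  h2:10  h3:10  h4:10  h5:6  h6:6  h7:3 — peak 10.

10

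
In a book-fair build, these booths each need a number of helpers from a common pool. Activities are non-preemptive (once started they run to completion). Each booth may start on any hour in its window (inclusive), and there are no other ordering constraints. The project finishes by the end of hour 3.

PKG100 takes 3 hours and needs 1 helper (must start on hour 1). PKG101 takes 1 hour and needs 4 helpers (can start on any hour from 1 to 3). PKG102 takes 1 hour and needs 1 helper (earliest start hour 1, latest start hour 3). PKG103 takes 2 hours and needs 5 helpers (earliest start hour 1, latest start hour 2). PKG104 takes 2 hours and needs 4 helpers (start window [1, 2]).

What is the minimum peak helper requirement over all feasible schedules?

Early-start (PKG100@1, PKG101@1, PKG102@1, PKG103@1, PKG104@1) gives peak 15: h1:15  h2:10  h3:1.
Shift PKG103→2.
Schedule PKG100@1, PKG101@1, PKG102@1, PKG103@2, PKG104@1: h1:10  h2:10  h3:6 — peak 10.

10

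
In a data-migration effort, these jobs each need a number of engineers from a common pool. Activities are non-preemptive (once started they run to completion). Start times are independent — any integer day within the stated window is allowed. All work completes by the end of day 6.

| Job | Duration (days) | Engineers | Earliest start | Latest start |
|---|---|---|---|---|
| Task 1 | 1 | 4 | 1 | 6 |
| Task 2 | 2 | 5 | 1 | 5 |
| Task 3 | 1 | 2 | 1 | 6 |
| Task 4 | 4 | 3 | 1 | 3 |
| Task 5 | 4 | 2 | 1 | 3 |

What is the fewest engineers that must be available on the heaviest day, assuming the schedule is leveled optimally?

Early-start (Task 1@1, Task 2@1, Task 3@1, Task 4@1, Task 5@1) gives peak 16: d1:16  d2:10  d3:5  d4:5  d5:0  d6:0.
Shift Task 2→5, Task 3→2, Task 5→2.
Schedule Task 1@1, Task 2@5, Task 3@2, Task 4@1, Task 5@2: d1:7  d2:7  d3:5  d4:5  d5:7  d6:5 — peak 7.

7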